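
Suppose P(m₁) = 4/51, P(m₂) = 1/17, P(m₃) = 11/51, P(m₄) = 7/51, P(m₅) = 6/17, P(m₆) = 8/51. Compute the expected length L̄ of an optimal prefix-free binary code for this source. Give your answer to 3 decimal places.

Repeatedly combine the two least-probable nodes; the expected code length is the sum of the merged weights.
merge 1/17 + 4/51 → 7/51
merge 7/51 + 7/51 → 14/51
merge 8/51 + 11/51 → 19/51
merge 14/51 + 6/17 → 32/51
merge 19/51 + 32/51 → 1
L = 7/51 + 14/51 + 19/51 + 32/51 + 1 = 41/17 ≈ 2.412 bits/symbol.

2.412 bits/symbol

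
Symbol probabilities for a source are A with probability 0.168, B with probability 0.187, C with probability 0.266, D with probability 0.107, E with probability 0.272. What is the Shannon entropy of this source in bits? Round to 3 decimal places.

2.249 bits

H = −Σ pᵢ log₂ pᵢ.
−0.168·log₂(0.168) = 0.4323
−0.187·log₂(0.187) = 0.4523
−0.266·log₂(0.266) = 0.5082
−0.107·log₂(0.107) = 0.3450
−0.272·log₂(0.272) = 0.5109
Sum ≈ 2.2488 → 2.249 bits.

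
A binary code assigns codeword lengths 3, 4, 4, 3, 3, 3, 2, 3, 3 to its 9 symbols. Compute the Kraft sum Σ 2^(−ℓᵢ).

With common denominator 2^4 = 16: Σ 2^(−ℓᵢ) = 2/16 + 1/16 + 1/16 + 2/16 + 2/16 + 2/16 + 4/16 + 2/16 + 2/16 = 18/16 = 1.125.

1.125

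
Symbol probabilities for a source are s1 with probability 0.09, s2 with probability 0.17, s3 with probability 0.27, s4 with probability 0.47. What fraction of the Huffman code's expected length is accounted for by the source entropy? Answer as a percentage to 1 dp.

98.8%

Entropy H = −Σ p log₂ p ≈ 1.7692 bits.
Huffman merges: 9/100+17/100→13/50; 13/50+27/100→53/100; 47/100+53/100→1. L = 179/100 ≈ 1.7900.
Efficiency = H/L = 1.7692/1.7900 = 98.8%.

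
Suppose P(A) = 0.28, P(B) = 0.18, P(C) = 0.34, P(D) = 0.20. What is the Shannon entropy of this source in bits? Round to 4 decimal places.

H = −Σ pᵢ log₂ pᵢ.
−0.28·log₂(0.28) = 0.5142
−0.18·log₂(0.18) = 0.4453
−0.34·log₂(0.34) = 0.5292
−0.20·log₂(0.20) = 0.4644
Sum ≈ 1.9531 → 1.9531 bits.

1.9531 bits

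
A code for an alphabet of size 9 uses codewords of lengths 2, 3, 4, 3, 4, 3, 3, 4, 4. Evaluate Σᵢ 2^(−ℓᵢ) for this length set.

With common denominator 2^4 = 16: Σ 2^(−ℓᵢ) = 4/16 + 2/16 + 1/16 + 2/16 + 1/16 + 2/16 + 2/16 + 1/16 + 1/16 = 16/16 = 1.

1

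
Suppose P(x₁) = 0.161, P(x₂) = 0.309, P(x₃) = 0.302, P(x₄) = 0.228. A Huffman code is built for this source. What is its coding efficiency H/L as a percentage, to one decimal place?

Entropy H = −Σ p log₂ p ≈ 1.9557 bits.
Huffman merges: 161/1000+57/250→389/1000; 151/500+309/1000→611/1000; 389/1000+611/1000→1. L = 2 ≈ 2.0000.
Efficiency = H/L = 1.9557/2.0000 = 97.8%.

97.8%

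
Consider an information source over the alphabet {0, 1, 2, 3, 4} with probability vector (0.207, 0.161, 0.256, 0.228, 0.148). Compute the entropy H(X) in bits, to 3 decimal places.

2.292 bits

H = −Σ pᵢ log₂ pᵢ.
−0.207·log₂(0.207) = 0.4704
−0.161·log₂(0.161) = 0.4242
−0.256·log₂(0.256) = 0.5032
−0.228·log₂(0.228) = 0.4863
−0.148·log₂(0.148) = 0.4079
Sum ≈ 2.2921 → 2.292 bits.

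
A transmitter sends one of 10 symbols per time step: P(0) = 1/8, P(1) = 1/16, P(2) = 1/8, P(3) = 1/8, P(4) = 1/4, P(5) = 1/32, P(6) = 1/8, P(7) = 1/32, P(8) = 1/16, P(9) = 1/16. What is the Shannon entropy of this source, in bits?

3.0625 bits

Each probability is a power of 1/2, so log₂(1/p) is an integer.
H = Σ p·log₂(1/p) = 1/8·3 + 1/16·4 + 1/8·3 + 1/8·3 + 1/4·2 + 1/32·5 + 1/8·3 + 1/32·5 + 1/16·4 + 1/16·4 = 3.0625 bits.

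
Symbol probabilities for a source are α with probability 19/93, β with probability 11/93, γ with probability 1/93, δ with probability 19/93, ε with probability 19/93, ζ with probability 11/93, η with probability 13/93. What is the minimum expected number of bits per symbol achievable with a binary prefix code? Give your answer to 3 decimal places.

2.720 bits/symbol

Repeatedly combine the two least-probable nodes; the expected code length is the sum of the merged weights.
merge 1/93 + 11/93 → 4/31
merge 11/93 + 4/31 → 23/93
merge 13/93 + 19/93 → 32/93
merge 19/93 + 19/93 → 38/93
merge 23/93 + 32/93 → 55/93
merge 38/93 + 55/93 → 1
L = 4/31 + 23/93 + 32/93 + 38/93 + 55/93 + 1 = 253/93 ≈ 2.720 bits/symbol.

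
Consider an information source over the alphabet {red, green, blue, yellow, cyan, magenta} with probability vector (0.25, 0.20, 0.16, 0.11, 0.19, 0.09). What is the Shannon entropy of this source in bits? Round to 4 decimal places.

2.5056 bits

H = −Σ pᵢ log₂ pᵢ.
−0.25·log₂(0.25) = 0.5000
−0.20·log₂(0.20) = 0.4644
−0.16·log₂(0.16) = 0.4230
−0.11·log₂(0.11) = 0.3503
−0.19·log₂(0.19) = 0.4552
−0.09·log₂(0.09) = 0.3127
Sum ≈ 2.5056 → 2.5056 bits.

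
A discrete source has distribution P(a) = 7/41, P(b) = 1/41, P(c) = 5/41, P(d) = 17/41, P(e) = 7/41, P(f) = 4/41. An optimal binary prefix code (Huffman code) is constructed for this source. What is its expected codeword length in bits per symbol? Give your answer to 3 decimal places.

Repeatedly combine the two least-probable nodes; the expected code length is the sum of the merged weights.
merge 1/41 + 4/41 → 5/41
merge 5/41 + 5/41 → 10/41
merge 7/41 + 7/41 → 14/41
merge 10/41 + 14/41 → 24/41
merge 17/41 + 24/41 → 1
L = 5/41 + 10/41 + 14/41 + 24/41 + 1 = 94/41 ≈ 2.293 bits/symbol.

2.293 bits/symbol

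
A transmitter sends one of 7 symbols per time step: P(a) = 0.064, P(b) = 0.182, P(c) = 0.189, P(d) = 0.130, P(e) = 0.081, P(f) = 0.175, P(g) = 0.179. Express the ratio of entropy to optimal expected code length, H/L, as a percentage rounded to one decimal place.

97.9%

Entropy H = −Σ p log₂ p ≈ 2.7161 bits.
Huffman merges: 8/125+81/1000→29/200; 13/100+29/200→11/40; 7/40+179/1000→177/500; 91/500+189/1000→371/1000; 11/40+177/500→629/1000; 371/1000+629/1000→1. L = 1387/500 ≈ 2.7740.
Efficiency = H/L = 2.7161/2.7740 = 97.9%.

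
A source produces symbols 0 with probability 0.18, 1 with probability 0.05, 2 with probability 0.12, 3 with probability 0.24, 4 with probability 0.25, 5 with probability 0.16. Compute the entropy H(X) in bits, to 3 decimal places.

H = −Σ pᵢ log₂ pᵢ.
−0.18·log₂(0.18) = 0.4453
−0.05·log₂(0.05) = 0.2161
−0.12·log₂(0.12) = 0.3671
−0.24·log₂(0.24) = 0.4941
−0.25·log₂(0.25) = 0.5000
−0.16·log₂(0.16) = 0.4230
Sum ≈ 2.4456 → 2.446 bits.

2.446 bits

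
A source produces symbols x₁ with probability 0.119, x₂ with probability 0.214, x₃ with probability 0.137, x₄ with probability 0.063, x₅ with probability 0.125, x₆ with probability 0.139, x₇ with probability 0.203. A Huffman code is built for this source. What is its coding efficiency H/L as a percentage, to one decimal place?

98.5%

Entropy H = −Σ p log₂ p ≈ 2.7233 bits.
Huffman merges: 63/1000+119/1000→91/500; 1/8+137/1000→131/500; 139/1000+91/500→321/1000; 203/1000+107/500→417/1000; 131/500+321/1000→583/1000; 417/1000+583/1000→1. L = 553/200 ≈ 2.7650.
Efficiency = H/L = 2.7233/2.7650 = 98.5%.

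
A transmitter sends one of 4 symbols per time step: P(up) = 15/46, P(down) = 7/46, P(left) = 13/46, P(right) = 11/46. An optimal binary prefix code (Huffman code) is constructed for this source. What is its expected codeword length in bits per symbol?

Repeatedly combine the two least-probable nodes; the expected code length is the sum of the merged weights.
merge 7/46 + 11/46 → 9/23
merge 13/46 + 15/46 → 14/23
merge 9/23 + 14/23 → 1
L = 9/23 + 14/23 + 1 = 2 bits/symbol.

2 bits/symbol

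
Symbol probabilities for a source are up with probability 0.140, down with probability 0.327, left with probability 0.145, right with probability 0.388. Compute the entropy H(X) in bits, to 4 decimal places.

1.8584 bits

H = −Σ pᵢ log₂ pᵢ.
−0.140·log₂(0.140) = 0.3971
−0.327·log₂(0.327) = 0.5273
−0.145·log₂(0.145) = 0.4040
−0.388·log₂(0.388) = 0.5300
Sum ≈ 1.8584 → 1.8584 bits.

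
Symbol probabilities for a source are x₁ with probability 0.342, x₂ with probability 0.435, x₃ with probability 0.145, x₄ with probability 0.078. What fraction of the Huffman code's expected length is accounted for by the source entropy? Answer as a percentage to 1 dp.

97.5%

Entropy H = −Σ p log₂ p ≈ 1.7428 bits.
Huffman merges: 39/500+29/200→223/1000; 223/1000+171/500→113/200; 87/200+113/200→1. L = 447/250 ≈ 1.7880.
Efficiency = H/L = 1.7428/1.7880 = 97.5%.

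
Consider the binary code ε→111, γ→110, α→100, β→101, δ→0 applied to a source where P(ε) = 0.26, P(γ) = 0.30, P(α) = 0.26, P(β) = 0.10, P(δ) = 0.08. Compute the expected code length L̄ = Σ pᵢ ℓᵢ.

L̄ = Σ pᵢ·ℓᵢ = 0.26·3 + 0.30·3 + 0.26·3 + 0.10·3 + 0.08·1 = 2.84 bits/symbol.

2.84 bits/symbol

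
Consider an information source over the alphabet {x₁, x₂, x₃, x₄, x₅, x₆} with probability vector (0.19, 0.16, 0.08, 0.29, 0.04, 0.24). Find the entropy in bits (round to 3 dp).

H = −Σ pᵢ log₂ pᵢ.
−0.19·log₂(0.19) = 0.4552
−0.16·log₂(0.16) = 0.4230
−0.08·log₂(0.08) = 0.2915
−0.29·log₂(0.29) = 0.5179
−0.04·log₂(0.04) = 0.1858
−0.24·log₂(0.24) = 0.4941
Sum ≈ 2.3675 → 2.368 bits.

2.368 bits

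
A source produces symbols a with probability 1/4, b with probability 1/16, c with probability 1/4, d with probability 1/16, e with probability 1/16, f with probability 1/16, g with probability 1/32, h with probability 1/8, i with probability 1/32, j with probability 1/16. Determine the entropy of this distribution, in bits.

2.9375 bits

Each probability is a power of 1/2, so log₂(1/p) is an integer.
H = Σ p·log₂(1/p) = 1/4·2 + 1/16·4 + 1/4·2 + 1/16·4 + 1/16·4 + 1/16·4 + 1/32·5 + 1/8·3 + 1/32·5 + 1/16·4 = 2.9375 bits.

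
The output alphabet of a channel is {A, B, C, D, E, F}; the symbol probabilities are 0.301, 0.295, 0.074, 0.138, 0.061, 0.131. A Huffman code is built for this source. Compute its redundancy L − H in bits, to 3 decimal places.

0.058 bits

Entropy H = −Σ p log₂ p ≈ 2.3435 bits.
Huffman merges: 61/1000+37/500→27/200; 131/1000+27/200→133/500; 69/500+133/500→101/250; 59/200+301/1000→149/250; 101/250+149/250→1. L = 2401/1000 ≈ 2.4010.
L − H = 2.4010 − 2.3435 = 0.058 bits.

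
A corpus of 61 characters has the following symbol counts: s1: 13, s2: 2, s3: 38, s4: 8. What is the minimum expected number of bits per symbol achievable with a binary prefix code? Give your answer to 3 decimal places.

Probabilities are the counts divided by 61.
Repeatedly combine the two least-probable nodes; the expected code length is the sum of the merged weights.
merge 2/61 + 8/61 → 10/61
merge 10/61 + 13/61 → 23/61
merge 23/61 + 38/61 → 1
L = 10/61 + 23/61 + 1 = 94/61 ≈ 1.541 bits/symbol.

1.541 bits/symbol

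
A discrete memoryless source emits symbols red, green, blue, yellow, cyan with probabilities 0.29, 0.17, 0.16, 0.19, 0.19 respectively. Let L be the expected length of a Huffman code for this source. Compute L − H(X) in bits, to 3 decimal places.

0.044 bits

Entropy H = −Σ p log₂ p ≈ 2.2860 bits.
Huffman merges: 4/25+17/100→33/100; 19/100+19/100→19/50; 29/100+33/100→31/50; 19/50+31/50→1. L = 233/100 ≈ 2.3300.
L − H = 2.3300 − 2.2860 = 0.044 bits.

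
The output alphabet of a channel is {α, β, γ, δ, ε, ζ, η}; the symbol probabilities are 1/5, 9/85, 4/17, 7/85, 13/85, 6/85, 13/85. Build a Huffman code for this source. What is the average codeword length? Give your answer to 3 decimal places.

Repeatedly combine the two least-probable nodes; the expected code length is the sum of the merged weights.
merge 6/85 + 7/85 → 13/85
merge 9/85 + 13/85 → 22/85
merge 13/85 + 13/85 → 26/85
merge 1/5 + 4/17 → 37/85
merge 22/85 + 26/85 → 48/85
merge 37/85 + 48/85 → 1
L = 13/85 + 22/85 + 26/85 + 37/85 + 48/85 + 1 = 231/85 ≈ 2.718 bits/symbol.

2.718 bits/symbol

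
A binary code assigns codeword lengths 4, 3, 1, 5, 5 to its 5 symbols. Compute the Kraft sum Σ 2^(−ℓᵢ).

0.75

With common denominator 2^5 = 32: Σ 2^(−ℓᵢ) = 2/32 + 4/32 + 16/32 + 1/32 + 1/32 = 24/32 = 0.75.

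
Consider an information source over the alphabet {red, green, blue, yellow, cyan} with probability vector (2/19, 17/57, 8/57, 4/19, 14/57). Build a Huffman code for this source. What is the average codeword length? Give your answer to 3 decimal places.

Repeatedly combine the two least-probable nodes; the expected code length is the sum of the merged weights.
merge 2/19 + 8/57 → 14/57
merge 4/19 + 14/57 → 26/57
merge 14/57 + 17/57 → 31/57
merge 26/57 + 31/57 → 1
L = 14/57 + 26/57 + 31/57 + 1 = 128/57 ≈ 2.246 bits/symbol.

2.246 bits/symbol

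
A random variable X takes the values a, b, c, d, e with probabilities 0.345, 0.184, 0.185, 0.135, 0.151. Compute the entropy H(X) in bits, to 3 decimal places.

2.231 bits

H = −Σ pᵢ log₂ pᵢ.
−0.345·log₂(0.345) = 0.5297
−0.184·log₂(0.184) = 0.4494
−0.185·log₂(0.185) = 0.4504
−0.135·log₂(0.135) = 0.3900
−0.151·log₂(0.151) = 0.4118
Sum ≈ 2.2313 → 2.231 bits.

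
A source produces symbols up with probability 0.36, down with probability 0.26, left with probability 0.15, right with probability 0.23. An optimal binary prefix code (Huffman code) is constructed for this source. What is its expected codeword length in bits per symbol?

Repeatedly combine the two least-probable nodes; the expected code length is the sum of the merged weights.
merge 3/20 + 23/100 → 19/50
merge 13/50 + 9/25 → 31/50
merge 19/50 + 31/50 → 1
L = 19/50 + 31/50 + 1 = 2 bits/symbol.

2 bits/symbol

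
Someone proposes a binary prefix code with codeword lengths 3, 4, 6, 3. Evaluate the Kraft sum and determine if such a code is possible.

0.328125; yes

With common denominator 2^6 = 64: Σ 2^(−ℓᵢ) = 8/64 + 4/64 + 1/64 + 8/64 = 21/64 = 0.328125.
Kraft's inequality requires Σ ≤ 1; here Σ = 0.328125 ≤ 1, so such a prefix code exists.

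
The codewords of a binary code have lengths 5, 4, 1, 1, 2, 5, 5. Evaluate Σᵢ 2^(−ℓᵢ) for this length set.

1.40625

With common denominator 2^5 = 32: Σ 2^(−ℓᵢ) = 1/32 + 2/32 + 16/32 + 16/32 + 8/32 + 1/32 + 1/32 = 45/32 = 1.40625.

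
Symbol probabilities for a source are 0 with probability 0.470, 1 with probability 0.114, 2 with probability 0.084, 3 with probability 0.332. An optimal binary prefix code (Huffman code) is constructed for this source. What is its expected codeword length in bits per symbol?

1.728 bits/symbol

Repeatedly combine the two least-probable nodes; the expected code length is the sum of the merged weights.
merge 21/250 + 57/500 → 99/500
merge 99/500 + 83/250 → 53/100
merge 47/100 + 53/100 → 1
L = 99/500 + 53/100 + 1 = 216/125 = 1.728 bits/symbol.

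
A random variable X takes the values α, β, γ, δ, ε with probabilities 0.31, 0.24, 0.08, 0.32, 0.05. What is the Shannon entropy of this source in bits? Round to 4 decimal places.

H = −Σ pᵢ log₂ pᵢ.
−0.31·log₂(0.31) = 0.5238
−0.24·log₂(0.24) = 0.4941
−0.08·log₂(0.08) = 0.2915
−0.32·log₂(0.32) = 0.5260
−0.05·log₂(0.05) = 0.2161
Sum ≈ 2.0516 → 2.0516 bits.

2.0516 bits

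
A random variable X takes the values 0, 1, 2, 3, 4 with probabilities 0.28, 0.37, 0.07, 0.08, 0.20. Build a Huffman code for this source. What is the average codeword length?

2.13 bits/symbol

Repeatedly combine the two least-probable nodes; the expected code length is the sum of the merged weights.
merge 7/100 + 2/25 → 3/20
merge 3/20 + 1/5 → 7/20
merge 7/25 + 7/20 → 63/100
merge 37/100 + 63/100 → 1
L = 3/20 + 7/20 + 63/100 + 1 = 213/100 = 2.13 bits/symbol.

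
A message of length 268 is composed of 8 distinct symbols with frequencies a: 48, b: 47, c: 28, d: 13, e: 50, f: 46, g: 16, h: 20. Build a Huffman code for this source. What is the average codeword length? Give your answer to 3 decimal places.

Probabilities are the counts divided by 268.
Repeatedly combine the two least-probable nodes; the expected code length is the sum of the merged weights.
merge 13/268 + 4/67 → 29/268
merge 5/67 + 7/67 → 12/67
merge 29/268 + 23/134 → 75/268
merge 47/268 + 12/67 → 95/268
merge 12/67 + 25/134 → 49/134
merge 75/268 + 95/268 → 85/134
merge 49/134 + 85/134 → 1
L = 29/268 + 12/67 + 75/268 + 95/268 + 49/134 + 85/134 + 1 = 783/268 ≈ 2.922 bits/symbol.

2.922 bits/symbol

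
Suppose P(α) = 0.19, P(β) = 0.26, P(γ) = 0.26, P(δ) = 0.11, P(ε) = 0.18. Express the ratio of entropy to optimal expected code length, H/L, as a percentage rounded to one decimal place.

Entropy H = −Σ p log₂ p ≈ 2.2614 bits.
Huffman merges: 11/100+9/50→29/100; 19/100+13/50→9/20; 13/50+29/100→11/20; 9/20+11/20→1. L = 229/100 ≈ 2.2900.
Efficiency = H/L = 2.2614/2.2900 = 98.8%.

98.8%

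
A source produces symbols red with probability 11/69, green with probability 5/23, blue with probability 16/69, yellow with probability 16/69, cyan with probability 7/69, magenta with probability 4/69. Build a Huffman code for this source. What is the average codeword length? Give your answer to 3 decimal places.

2.478 bits/symbol

Repeatedly combine the two least-probable nodes; the expected code length is the sum of the merged weights.
merge 4/69 + 7/69 → 11/69
merge 11/69 + 11/69 → 22/69
merge 5/23 + 16/69 → 31/69
merge 16/69 + 22/69 → 38/69
merge 31/69 + 38/69 → 1
L = 11/69 + 22/69 + 31/69 + 38/69 + 1 = 57/23 ≈ 2.478 bits/symbol.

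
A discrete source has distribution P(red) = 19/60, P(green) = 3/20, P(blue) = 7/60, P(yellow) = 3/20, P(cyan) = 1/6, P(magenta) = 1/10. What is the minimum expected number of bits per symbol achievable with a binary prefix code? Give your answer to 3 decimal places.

2.517 bits/symbol

Repeatedly combine the two least-probable nodes; the expected code length is the sum of the merged weights.
merge 1/10 + 7/60 → 13/60
merge 3/20 + 3/20 → 3/10
merge 1/6 + 13/60 → 23/60
merge 3/10 + 19/60 → 37/60
merge 23/60 + 37/60 → 1
L = 13/60 + 3/10 + 23/60 + 37/60 + 1 = 151/60 ≈ 2.517 bits/symbol.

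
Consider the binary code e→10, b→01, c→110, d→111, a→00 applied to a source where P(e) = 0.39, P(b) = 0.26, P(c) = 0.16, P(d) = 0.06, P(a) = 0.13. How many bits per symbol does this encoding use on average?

2.22 bits/symbol

L̄ = Σ pᵢ·ℓᵢ = 0.39·2 + 0.26·2 + 0.16·3 + 0.06·3 + 0.13·2 = 2.22 bits/symbol.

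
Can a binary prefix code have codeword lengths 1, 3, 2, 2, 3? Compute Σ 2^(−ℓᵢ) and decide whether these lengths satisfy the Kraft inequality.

1.25; no

With common denominator 2^3 = 8: Σ 2^(−ℓᵢ) = 4/8 + 1/8 + 2/8 + 2/8 + 1/8 = 10/8 = 1.25.
Kraft's inequality requires Σ ≤ 1; here Σ = 1.25 > 1, so no such prefix code exists.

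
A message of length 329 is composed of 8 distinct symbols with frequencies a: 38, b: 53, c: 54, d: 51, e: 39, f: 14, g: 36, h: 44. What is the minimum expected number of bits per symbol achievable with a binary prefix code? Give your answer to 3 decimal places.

Probabilities are the counts divided by 329.
Repeatedly combine the two least-probable nodes; the expected code length is the sum of the merged weights.
merge 2/47 + 36/329 → 50/329
merge 38/329 + 39/329 → 11/47
merge 44/329 + 50/329 → 2/7
merge 51/329 + 53/329 → 104/329
merge 54/329 + 11/47 → 131/329
merge 2/7 + 104/329 → 198/329
merge 131/329 + 198/329 → 1
L = 50/329 + 11/47 + 2/7 + 104/329 + 131/329 + 198/329 + 1 = 983/329 ≈ 2.988 bits/symbol.

2.988 bits/symbol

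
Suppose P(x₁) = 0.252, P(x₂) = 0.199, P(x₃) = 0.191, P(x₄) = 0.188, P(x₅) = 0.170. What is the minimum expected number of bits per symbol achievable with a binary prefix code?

Repeatedly combine the two least-probable nodes; the expected code length is the sum of the merged weights.
merge 17/100 + 47/250 → 179/500
merge 191/1000 + 199/1000 → 39/100
merge 63/250 + 179/500 → 61/100
merge 39/100 + 61/100 → 1
L = 179/500 + 39/100 + 61/100 + 1 = 1179/500 = 2.358 bits/symbol.

2.358 bits/symbol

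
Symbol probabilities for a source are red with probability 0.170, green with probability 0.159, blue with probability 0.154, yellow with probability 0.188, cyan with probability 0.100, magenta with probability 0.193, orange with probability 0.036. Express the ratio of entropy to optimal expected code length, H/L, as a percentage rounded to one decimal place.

97.6%

Entropy H = −Σ p log₂ p ≈ 2.6882 bits.
Huffman merges: 9/250+1/10→17/125; 17/125+77/500→29/100; 159/1000+17/100→329/1000; 47/250+193/1000→381/1000; 29/100+329/1000→619/1000; 381/1000+619/1000→1. L = 551/200 ≈ 2.7550.
Efficiency = H/L = 2.6882/2.7550 = 97.6%.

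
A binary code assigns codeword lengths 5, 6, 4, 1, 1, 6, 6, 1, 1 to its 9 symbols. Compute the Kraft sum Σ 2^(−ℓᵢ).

2.140625

With common denominator 2^6 = 64: Σ 2^(−ℓᵢ) = 2/64 + 1/64 + 4/64 + 32/64 + 32/64 + 1/64 + 1/64 + 32/64 + 32/64 = 137/64 = 2.140625.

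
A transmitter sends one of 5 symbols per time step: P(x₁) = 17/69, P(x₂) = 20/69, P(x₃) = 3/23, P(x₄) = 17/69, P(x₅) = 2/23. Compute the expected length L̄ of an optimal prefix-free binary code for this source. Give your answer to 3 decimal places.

Repeatedly combine the two least-probable nodes; the expected code length is the sum of the merged weights.
merge 2/23 + 3/23 → 5/23
merge 5/23 + 17/69 → 32/69
merge 17/69 + 20/69 → 37/69
merge 32/69 + 37/69 → 1
L = 5/23 + 32/69 + 37/69 + 1 = 51/23 ≈ 2.217 bits/symbol.

2.217 bits/symbol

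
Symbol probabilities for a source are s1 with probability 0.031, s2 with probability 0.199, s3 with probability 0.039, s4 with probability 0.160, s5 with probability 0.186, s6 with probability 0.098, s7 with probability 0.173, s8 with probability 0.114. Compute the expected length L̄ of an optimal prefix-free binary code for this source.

2.853 bits/symbol

Repeatedly combine the two least-probable nodes; the expected code length is the sum of the merged weights.
merge 31/1000 + 39/1000 → 7/100
merge 7/100 + 49/500 → 21/125
merge 57/500 + 4/25 → 137/500
merge 21/125 + 173/1000 → 341/1000
merge 93/500 + 199/1000 → 77/200
merge 137/500 + 341/1000 → 123/200
merge 77/200 + 123/200 → 1
L = 7/100 + 21/125 + 137/500 + 341/1000 + 77/200 + 123/200 + 1 = 2853/1000 = 2.853 bits/symbol.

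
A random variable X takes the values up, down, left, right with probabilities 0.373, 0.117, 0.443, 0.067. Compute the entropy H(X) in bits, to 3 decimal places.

1.674 bits

H = −Σ pᵢ log₂ pᵢ.
−0.373·log₂(0.373) = 0.5307
−0.117·log₂(0.117) = 0.3622
−0.443·log₂(0.443) = 0.5204
−0.067·log₂(0.067) = 0.2613
Sum ≈ 1.6745 → 1.674 bits.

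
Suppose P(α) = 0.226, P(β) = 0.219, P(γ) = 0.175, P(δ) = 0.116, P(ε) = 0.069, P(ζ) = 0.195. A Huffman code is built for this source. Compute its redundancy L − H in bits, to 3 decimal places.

Entropy H = −Σ p log₂ p ≈ 2.4913 bits.
Huffman merges: 69/1000+29/250→37/200; 7/40+37/200→9/25; 39/200+219/1000→207/500; 113/500+9/25→293/500; 207/500+293/500→1. L = 509/200 ≈ 2.5450.
L − H = 2.5450 − 2.4913 = 0.054 bits.

0.054 bits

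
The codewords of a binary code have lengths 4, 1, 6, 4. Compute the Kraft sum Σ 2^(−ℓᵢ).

0.640625

With common denominator 2^6 = 64: Σ 2^(−ℓᵢ) = 4/64 + 32/64 + 1/64 + 4/64 = 41/64 = 0.640625.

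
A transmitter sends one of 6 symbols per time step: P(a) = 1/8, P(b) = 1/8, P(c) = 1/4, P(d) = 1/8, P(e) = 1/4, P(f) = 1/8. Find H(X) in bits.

Each probability is a power of 1/2, so log₂(1/p) is an integer.
H = Σ p·log₂(1/p) = 1/8·3 + 1/8·3 + 1/4·2 + 1/8·3 + 1/4·2 + 1/8·3 = 2.5 bits.

2.5 bits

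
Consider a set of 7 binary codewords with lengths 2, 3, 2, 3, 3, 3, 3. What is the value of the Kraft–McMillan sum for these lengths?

With common denominator 2^3 = 8: Σ 2^(−ℓᵢ) = 2/8 + 1/8 + 2/8 + 1/8 + 1/8 + 1/8 + 1/8 = 9/8 = 1.125.

1.125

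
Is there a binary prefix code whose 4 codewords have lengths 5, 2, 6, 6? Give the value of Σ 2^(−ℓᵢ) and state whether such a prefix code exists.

With common denominator 2^6 = 64: Σ 2^(−ℓᵢ) = 2/64 + 16/64 + 1/64 + 1/64 = 20/64 = 0.3125.
Kraft's inequality requires Σ ≤ 1; here Σ = 0.3125 ≤ 1, so such a prefix code exists.

0.3125; yes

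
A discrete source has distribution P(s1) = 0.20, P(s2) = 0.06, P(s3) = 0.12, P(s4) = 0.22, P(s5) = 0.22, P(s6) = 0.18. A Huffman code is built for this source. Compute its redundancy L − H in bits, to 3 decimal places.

Entropy H = −Σ p log₂ p ≈ 2.4814 bits.
Huffman merges: 3/50+3/25→9/50; 9/50+9/50→9/25; 1/5+11/50→21/50; 11/50+9/25→29/50; 21/50+29/50→1. L = 127/50 ≈ 2.5400.
L − H = 2.5400 − 2.4814 = 0.059 bits.

0.059 bits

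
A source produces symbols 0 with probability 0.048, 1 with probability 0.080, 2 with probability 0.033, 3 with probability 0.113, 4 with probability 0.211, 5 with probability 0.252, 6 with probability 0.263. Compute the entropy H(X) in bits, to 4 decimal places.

2.5011 bits

H = −Σ pᵢ log₂ pᵢ.
−0.048·log₂(0.048) = 0.2103
−0.080·log₂(0.080) = 0.2915
−0.033·log₂(0.033) = 0.1624
−0.113·log₂(0.113) = 0.3555
−0.211·log₂(0.211) = 0.4736
−0.252·log₂(0.252) = 0.5011
−0.263·log₂(0.263) = 0.5068
Sum ≈ 2.5011 → 2.5011 bits.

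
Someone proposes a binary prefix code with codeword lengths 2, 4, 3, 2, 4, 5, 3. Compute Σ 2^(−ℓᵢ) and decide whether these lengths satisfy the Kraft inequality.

0.90625; yes

With common denominator 2^5 = 32: Σ 2^(−ℓᵢ) = 8/32 + 2/32 + 4/32 + 8/32 + 2/32 + 1/32 + 4/32 = 29/32 = 0.90625.
Kraft's inequality requires Σ ≤ 1; here Σ = 0.90625 ≤ 1, so such a prefix code exists.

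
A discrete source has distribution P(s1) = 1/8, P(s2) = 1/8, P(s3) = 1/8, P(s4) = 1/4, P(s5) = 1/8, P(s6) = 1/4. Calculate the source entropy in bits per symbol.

Each probability is a power of 1/2, so log₂(1/p) is an integer.
H = Σ p·log₂(1/p) = 1/8·3 + 1/8·3 + 1/8·3 + 1/4·2 + 1/8·3 + 1/4·2 = 2.5 bits.

2.5 bits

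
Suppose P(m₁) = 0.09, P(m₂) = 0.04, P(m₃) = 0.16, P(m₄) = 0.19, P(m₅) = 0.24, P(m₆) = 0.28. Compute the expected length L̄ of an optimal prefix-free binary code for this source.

2.42 bits/symbol

Repeatedly combine the two least-probable nodes; the expected code length is the sum of the merged weights.
merge 1/25 + 9/100 → 13/100
merge 13/100 + 4/25 → 29/100
merge 19/100 + 6/25 → 43/100
merge 7/25 + 29/100 → 57/100
merge 43/100 + 57/100 → 1
L = 13/100 + 29/100 + 43/100 + 57/100 + 1 = 121/50 = 2.42 bits/symbol.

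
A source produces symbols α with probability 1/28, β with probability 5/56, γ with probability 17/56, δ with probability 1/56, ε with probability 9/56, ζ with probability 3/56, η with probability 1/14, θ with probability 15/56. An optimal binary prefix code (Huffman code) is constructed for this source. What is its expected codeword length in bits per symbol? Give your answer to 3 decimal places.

Repeatedly combine the two least-probable nodes; the expected code length is the sum of the merged weights.
merge 1/56 + 1/28 → 3/56
merge 3/56 + 3/56 → 3/28
merge 1/14 + 5/56 → 9/56
merge 3/28 + 9/56 → 15/56
merge 9/56 + 15/56 → 3/7
merge 15/56 + 17/56 → 4/7
merge 3/7 + 4/7 → 1
L = 3/56 + 3/28 + 9/56 + 15/56 + 3/7 + 4/7 + 1 = 145/56 ≈ 2.589 bits/symbol.

2.589 bits/symbol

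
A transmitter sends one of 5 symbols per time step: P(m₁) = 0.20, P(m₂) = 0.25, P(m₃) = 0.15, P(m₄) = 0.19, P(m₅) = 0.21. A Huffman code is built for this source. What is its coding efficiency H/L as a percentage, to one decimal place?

98.4%

Entropy H = −Σ p log₂ p ≈ 2.3030 bits.
Huffman merges: 3/20+19/100→17/50; 1/5+21/100→41/100; 1/4+17/50→59/100; 41/100+59/100→1. L = 117/50 ≈ 2.3400.
Efficiency = H/L = 2.3030/2.3400 = 98.4%.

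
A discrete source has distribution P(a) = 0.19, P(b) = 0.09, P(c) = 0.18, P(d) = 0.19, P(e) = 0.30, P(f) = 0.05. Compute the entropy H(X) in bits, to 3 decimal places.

H = −Σ pᵢ log₂ pᵢ.
−0.19·log₂(0.19) = 0.4552
−0.09·log₂(0.09) = 0.3127
−0.18·log₂(0.18) = 0.4453
−0.19·log₂(0.19) = 0.4552
−0.30·log₂(0.30) = 0.5211
−0.05·log₂(0.05) = 0.2161
Sum ≈ 2.4056 → 2.406 bits.

2.406 bits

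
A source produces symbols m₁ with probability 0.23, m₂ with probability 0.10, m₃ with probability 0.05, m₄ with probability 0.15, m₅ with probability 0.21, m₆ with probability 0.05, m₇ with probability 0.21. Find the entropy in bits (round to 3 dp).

2.608 bits

H = −Σ pᵢ log₂ pᵢ.
−0.23·log₂(0.23) = 0.4877
−0.10·log₂(0.10) = 0.3322
−0.05·log₂(0.05) = 0.2161
−0.15·log₂(0.15) = 0.4105
−0.21·log₂(0.21) = 0.4728
−0.05·log₂(0.05) = 0.2161
−0.21·log₂(0.21) = 0.4728
Sum ≈ 2.6082 → 2.608 bits.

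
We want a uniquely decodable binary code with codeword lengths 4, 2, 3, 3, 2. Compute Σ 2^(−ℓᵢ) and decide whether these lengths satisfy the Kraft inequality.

0.8125; yes

With common denominator 2^4 = 16: Σ 2^(−ℓᵢ) = 1/16 + 4/16 + 2/16 + 2/16 + 4/16 = 13/16 = 0.8125.
Kraft's inequality requires Σ ≤ 1; here Σ = 0.8125 ≤ 1, so such a prefix code exists.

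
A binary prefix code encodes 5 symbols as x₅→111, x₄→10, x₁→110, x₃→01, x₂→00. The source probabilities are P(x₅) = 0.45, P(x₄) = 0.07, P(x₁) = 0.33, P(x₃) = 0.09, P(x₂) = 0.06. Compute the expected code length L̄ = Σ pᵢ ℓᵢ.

L̄ = Σ pᵢ·ℓᵢ = 0.45·3 + 0.07·2 + 0.33·3 + 0.09·2 + 0.06·2 = 2.78 bits/symbol.

2.78 bits/symbol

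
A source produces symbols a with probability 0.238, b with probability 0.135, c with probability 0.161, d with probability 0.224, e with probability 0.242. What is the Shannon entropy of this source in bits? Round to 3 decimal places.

H = −Σ pᵢ log₂ pᵢ.
−0.238·log₂(0.238) = 0.4929
−0.135·log₂(0.135) = 0.3900
−0.161·log₂(0.161) = 0.4242
−0.224·log₂(0.224) = 0.4835
−0.242·log₂(0.242) = 0.4954
Sum ≈ 2.2860 → 2.286 bits.

2.286 bits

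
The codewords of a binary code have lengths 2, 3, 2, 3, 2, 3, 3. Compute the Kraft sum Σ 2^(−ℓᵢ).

With common denominator 2^3 = 8: Σ 2^(−ℓᵢ) = 2/8 + 1/8 + 2/8 + 1/8 + 2/8 + 1/8 + 1/8 = 10/8 = 1.25.

1.25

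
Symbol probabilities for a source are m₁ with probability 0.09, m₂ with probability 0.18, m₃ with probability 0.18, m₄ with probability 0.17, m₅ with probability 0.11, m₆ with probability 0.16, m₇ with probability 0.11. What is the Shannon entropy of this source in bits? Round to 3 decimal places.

2.761 bits

H = −Σ pᵢ log₂ pᵢ.
−0.09·log₂(0.09) = 0.3127
−0.18·log₂(0.18) = 0.4453
−0.18·log₂(0.18) = 0.4453
−0.17·log₂(0.17) = 0.4346
−0.11·log₂(0.11) = 0.3503
−0.16·log₂(0.16) = 0.4230
−0.11·log₂(0.11) = 0.3503
Sum ≈ 2.7614 → 2.761 bits.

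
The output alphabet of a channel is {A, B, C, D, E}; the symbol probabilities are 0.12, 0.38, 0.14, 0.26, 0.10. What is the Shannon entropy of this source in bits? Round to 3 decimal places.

H = −Σ pᵢ log₂ pᵢ.
−0.12·log₂(0.12) = 0.3671
−0.38·log₂(0.38) = 0.5305
−0.14·log₂(0.14) = 0.3971
−0.26·log₂(0.26) = 0.5053
−0.10·log₂(0.10) = 0.3322
Sum ≈ 2.1321 → 2.132 bits.

2.132 bits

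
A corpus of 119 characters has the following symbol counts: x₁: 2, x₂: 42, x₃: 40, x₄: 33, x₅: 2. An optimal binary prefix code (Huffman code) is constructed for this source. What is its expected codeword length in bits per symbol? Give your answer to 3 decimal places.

1.992 bits/symbol

Probabilities are the counts divided by 119.
Repeatedly combine the two least-probable nodes; the expected code length is the sum of the merged weights.
merge 2/119 + 2/119 → 4/119
merge 4/119 + 33/119 → 37/119
merge 37/119 + 40/119 → 11/17
merge 6/17 + 11/17 → 1
L = 4/119 + 37/119 + 11/17 + 1 = 237/119 ≈ 1.992 bits/symbol.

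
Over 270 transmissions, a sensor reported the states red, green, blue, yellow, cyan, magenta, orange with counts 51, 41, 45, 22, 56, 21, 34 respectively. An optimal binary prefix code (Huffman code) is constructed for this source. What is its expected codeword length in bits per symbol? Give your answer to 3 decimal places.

Probabilities are the counts divided by 270.
Repeatedly combine the two least-probable nodes; the expected code length is the sum of the merged weights.
merge 7/90 + 11/135 → 43/270
merge 17/135 + 41/270 → 5/18
merge 43/270 + 1/6 → 44/135
merge 17/90 + 28/135 → 107/270
merge 5/18 + 44/135 → 163/270
merge 107/270 + 163/270 → 1
L = 43/270 + 5/18 + 44/135 + 107/270 + 163/270 + 1 = 373/135 ≈ 2.763 bits/symbol.

2.763 bits/symbol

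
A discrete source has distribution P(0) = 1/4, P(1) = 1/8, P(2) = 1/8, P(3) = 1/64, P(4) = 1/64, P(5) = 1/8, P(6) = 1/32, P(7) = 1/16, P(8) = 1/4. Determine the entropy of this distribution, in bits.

2.71875 bits

Each probability is a power of 1/2, so log₂(1/p) is an integer.
H = Σ p·log₂(1/p) = 1/4·2 + 1/8·3 + 1/8·3 + 1/64·6 + 1/64·6 + 1/8·3 + 1/32·5 + 1/16·4 + 1/4·2 = 2.71875 bits.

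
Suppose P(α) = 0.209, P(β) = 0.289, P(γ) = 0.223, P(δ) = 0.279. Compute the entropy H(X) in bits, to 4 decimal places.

1.9862 bits

H = −Σ pᵢ log₂ pᵢ.
−0.209·log₂(0.209) = 0.4720
−0.289·log₂(0.289) = 0.5176
−0.223·log₂(0.223) = 0.4828
−0.279·log₂(0.279) = 0.5138
Sum ≈ 1.9862 → 1.9862 bits.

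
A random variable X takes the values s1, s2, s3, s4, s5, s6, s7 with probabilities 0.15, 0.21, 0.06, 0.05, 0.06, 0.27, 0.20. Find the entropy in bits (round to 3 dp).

H = −Σ pᵢ log₂ pᵢ.
−0.15·log₂(0.15) = 0.4105
−0.21·log₂(0.21) = 0.4728
−0.06·log₂(0.06) = 0.2435
−0.05·log₂(0.05) = 0.2161
−0.06·log₂(0.06) = 0.2435
−0.27·log₂(0.27) = 0.5100
−0.20·log₂(0.20) = 0.4644
Sum ≈ 2.5609 → 2.561 bits.

2.561 bits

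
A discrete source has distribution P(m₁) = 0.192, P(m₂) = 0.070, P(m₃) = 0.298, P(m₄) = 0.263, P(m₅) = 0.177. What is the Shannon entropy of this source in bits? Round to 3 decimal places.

H = −Σ pᵢ log₂ pᵢ.
−0.192·log₂(0.192) = 0.4571
−0.070·log₂(0.070) = 0.2686
−0.298·log₂(0.298) = 0.5205
−0.263·log₂(0.263) = 0.5068
−0.177·log₂(0.177) = 0.4422
Sum ≈ 2.1951 → 2.195 bits.

2.195 bits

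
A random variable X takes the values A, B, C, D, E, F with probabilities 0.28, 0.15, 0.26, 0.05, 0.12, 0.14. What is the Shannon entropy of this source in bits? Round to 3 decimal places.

2.410 bits

H = −Σ pᵢ log₂ pᵢ.
−0.28·log₂(0.28) = 0.5142
−0.15·log₂(0.15) = 0.4105
−0.26·log₂(0.26) = 0.5053
−0.05·log₂(0.05) = 0.2161
−0.12·log₂(0.12) = 0.3671
−0.14·log₂(0.14) = 0.3971
Sum ≈ 2.4103 → 2.410 bits.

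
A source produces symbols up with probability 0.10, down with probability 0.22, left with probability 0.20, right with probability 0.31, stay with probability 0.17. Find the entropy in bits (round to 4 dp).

H = −Σ pᵢ log₂ pᵢ.
−0.10·log₂(0.10) = 0.3322
−0.22·log₂(0.22) = 0.4806
−0.20·log₂(0.20) = 0.4644
−0.31·log₂(0.31) = 0.5238
−0.17·log₂(0.17) = 0.4346
Sum ≈ 2.2355 → 2.2355 bits.

2.2355 bits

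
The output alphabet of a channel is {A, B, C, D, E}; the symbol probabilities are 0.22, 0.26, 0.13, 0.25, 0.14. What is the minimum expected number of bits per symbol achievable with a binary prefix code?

2.27 bits/symbol

Repeatedly combine the two least-probable nodes; the expected code length is the sum of the merged weights.
merge 13/100 + 7/50 → 27/100
merge 11/50 + 1/4 → 47/100
merge 13/50 + 27/100 → 53/100
merge 47/100 + 53/100 → 1
L = 27/100 + 47/100 + 53/100 + 1 = 227/100 = 2.27 bits/symbol.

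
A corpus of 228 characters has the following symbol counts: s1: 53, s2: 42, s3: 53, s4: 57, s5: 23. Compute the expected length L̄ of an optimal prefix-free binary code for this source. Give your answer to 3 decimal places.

2.285 bits/symbol

Probabilities are the counts divided by 228.
Repeatedly combine the two least-probable nodes; the expected code length is the sum of the merged weights.
merge 23/228 + 7/38 → 65/228
merge 53/228 + 53/228 → 53/114
merge 1/4 + 65/228 → 61/114
merge 53/114 + 61/114 → 1
L = 65/228 + 53/114 + 61/114 + 1 = 521/228 ≈ 2.285 bits/symbol.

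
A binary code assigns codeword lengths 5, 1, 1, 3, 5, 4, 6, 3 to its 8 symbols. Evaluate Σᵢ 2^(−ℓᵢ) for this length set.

With common denominator 2^6 = 64: Σ 2^(−ℓᵢ) = 2/64 + 32/64 + 32/64 + 8/64 + 2/64 + 4/64 + 1/64 + 8/64 = 89/64 = 1.390625.

1.390625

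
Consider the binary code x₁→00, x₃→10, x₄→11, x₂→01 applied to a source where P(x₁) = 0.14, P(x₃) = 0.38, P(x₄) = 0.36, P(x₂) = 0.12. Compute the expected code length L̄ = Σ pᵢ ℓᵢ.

2 bits/symbol

L̄ = Σ pᵢ·ℓᵢ = 0.14·2 + 0.38·2 + 0.36·2 + 0.12·2 = 2 bits/symbol.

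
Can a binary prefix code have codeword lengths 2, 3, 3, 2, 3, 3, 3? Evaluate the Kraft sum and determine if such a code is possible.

1.125; no

With common denominator 2^3 = 8: Σ 2^(−ℓᵢ) = 2/8 + 1/8 + 1/8 + 2/8 + 1/8 + 1/8 + 1/8 = 9/8 = 1.125.
Kraft's inequality requires Σ ≤ 1; here Σ = 1.125 > 1, so no such prefix code exists.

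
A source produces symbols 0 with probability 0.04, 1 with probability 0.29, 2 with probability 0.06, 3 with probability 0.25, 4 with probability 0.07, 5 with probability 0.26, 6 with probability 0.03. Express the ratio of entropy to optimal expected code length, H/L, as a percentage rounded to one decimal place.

98.9%

Entropy H = −Σ p log₂ p ≈ 2.3728 bits.
Huffman merges: 3/100+1/25→7/100; 3/50+7/100→13/100; 7/100+13/100→1/5; 1/5+1/4→9/20; 13/50+29/100→11/20; 9/20+11/20→1. L = 12/5 ≈ 2.4000.
Efficiency = H/L = 2.3728/2.4000 = 98.9%.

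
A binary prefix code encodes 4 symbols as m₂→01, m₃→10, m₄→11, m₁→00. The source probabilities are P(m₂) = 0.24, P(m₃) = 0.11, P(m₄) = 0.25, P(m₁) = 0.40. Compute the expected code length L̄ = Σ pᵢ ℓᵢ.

L̄ = Σ pᵢ·ℓᵢ = 0.24·2 + 0.11·2 + 0.25·2 + 0.40·2 = 2 bits/symbol.

2 bits/symbol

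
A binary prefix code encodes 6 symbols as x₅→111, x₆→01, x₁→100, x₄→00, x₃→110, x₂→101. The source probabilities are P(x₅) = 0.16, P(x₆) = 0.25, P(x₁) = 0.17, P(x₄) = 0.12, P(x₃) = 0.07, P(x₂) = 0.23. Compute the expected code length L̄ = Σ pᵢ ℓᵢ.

2.63 bits/symbol

L̄ = Σ pᵢ·ℓᵢ = 0.16·3 + 0.25·2 + 0.17·3 + 0.12·2 + 0.07·3 + 0.23·3 = 2.63 bits/symbol.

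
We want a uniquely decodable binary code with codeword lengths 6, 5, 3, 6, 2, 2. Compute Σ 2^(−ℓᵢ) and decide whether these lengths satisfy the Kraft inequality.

0.6875; yes

With common denominator 2^6 = 64: Σ 2^(−ℓᵢ) = 1/64 + 2/64 + 8/64 + 1/64 + 16/64 + 16/64 = 44/64 = 0.6875.
Kraft's inequality requires Σ ≤ 1; here Σ = 0.6875 ≤ 1, so such a prefix code exists.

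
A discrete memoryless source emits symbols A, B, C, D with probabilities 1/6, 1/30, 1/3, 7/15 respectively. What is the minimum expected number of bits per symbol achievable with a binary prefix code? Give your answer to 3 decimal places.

1.733 bits/symbol

Repeatedly combine the two least-probable nodes; the expected code length is the sum of the merged weights.
merge 1/30 + 1/6 → 1/5
merge 1/5 + 1/3 → 8/15
merge 7/15 + 8/15 → 1
L = 1/5 + 8/15 + 1 = 26/15 ≈ 1.733 bits/symbol.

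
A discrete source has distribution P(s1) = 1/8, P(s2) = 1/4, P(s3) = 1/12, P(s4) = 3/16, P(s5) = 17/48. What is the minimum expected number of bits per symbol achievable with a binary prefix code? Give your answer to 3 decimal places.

2.208 bits/symbol

Repeatedly combine the two least-probable nodes; the expected code length is the sum of the merged weights.
merge 1/12 + 1/8 → 5/24
merge 3/16 + 5/24 → 19/48
merge 1/4 + 17/48 → 29/48
merge 19/48 + 29/48 → 1
L = 5/24 + 19/48 + 29/48 + 1 = 53/24 ≈ 2.208 bits/symbol.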